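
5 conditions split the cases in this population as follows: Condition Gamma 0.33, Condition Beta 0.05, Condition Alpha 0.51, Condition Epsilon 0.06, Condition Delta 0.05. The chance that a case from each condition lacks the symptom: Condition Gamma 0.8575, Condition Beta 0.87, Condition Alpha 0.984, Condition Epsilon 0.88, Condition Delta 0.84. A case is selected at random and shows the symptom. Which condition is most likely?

Taking complements, P(symptomatic | each) = Condition Gamma 0.1425, Condition Beta 0.13, Condition Alpha 0.016, Condition Epsilon 0.12, Condition Delta 0.16.
Compute prior × likelihood for every hypothesis:
  Condition Gamma: 0.33 × 0.1425 = 0.047025
  Condition Beta: 0.05 × 0.13 = 0.0065
  Condition Alpha: 0.51 × 0.016 = 0.00816
  Condition Epsilon: 0.06 × 0.12 = 0.0072
  Condition Delta: 0.05 × 0.16 = 0.008
Sum = 0.076885.
Largest term belongs to Condition Gamma, so Condition Gamma is most probable.

Condition Gamma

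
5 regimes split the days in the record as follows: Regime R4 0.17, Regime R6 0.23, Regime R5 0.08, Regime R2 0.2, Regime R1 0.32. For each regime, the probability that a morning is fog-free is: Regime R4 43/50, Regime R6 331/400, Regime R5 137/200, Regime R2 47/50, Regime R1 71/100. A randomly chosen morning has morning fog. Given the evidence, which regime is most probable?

Taking complements, P(fog | each) = Regime R4 0.14, Regime R6 0.1725, Regime R5 0.315, Regime R2 0.06, Regime R1 0.29.
Unnormalized posteriors (prior × likelihood):
  Regime R4: 0.17 × 0.14 = 0.0238
  Regime R6: 0.23 × 0.1725 = 0.039675
  Regime R5: 0.08 × 0.315 = 0.0252
  Regime R2: 0.2 × 0.06 = 0.012
  Regime R1: 0.32 × 0.29 = 0.0928
Sum = 0.193475.
Largest term belongs to Regime R1, so Regime R1 is most probable.

Regime R1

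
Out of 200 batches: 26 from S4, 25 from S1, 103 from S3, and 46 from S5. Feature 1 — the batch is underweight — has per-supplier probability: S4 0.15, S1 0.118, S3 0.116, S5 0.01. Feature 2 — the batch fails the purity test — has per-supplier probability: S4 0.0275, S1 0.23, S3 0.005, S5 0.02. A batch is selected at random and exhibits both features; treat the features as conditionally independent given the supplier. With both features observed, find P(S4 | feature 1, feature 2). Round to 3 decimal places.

0.125

Prior × likelihood for each hypothesis:
  S4: 0.13 × 0.15 × 0.0275 = 0.00053625
  S1: 0.125 × 0.118 × 0.23 = 0.0033925
  S3: 0.515 × 0.116 × 0.005 = 0.0002987
  S5: 0.23 × 0.01 × 0.02 = 0.000046
Total = 0.00427345.
P(S4 | evidence) = 0.00053625 / 0.00427345 ≈ 0.125.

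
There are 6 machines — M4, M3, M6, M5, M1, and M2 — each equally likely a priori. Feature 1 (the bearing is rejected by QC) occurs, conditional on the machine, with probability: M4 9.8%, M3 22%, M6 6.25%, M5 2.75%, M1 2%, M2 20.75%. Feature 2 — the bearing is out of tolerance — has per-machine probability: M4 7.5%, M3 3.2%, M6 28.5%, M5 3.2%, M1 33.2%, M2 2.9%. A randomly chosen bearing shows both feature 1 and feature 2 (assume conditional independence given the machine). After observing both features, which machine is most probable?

M6

Since the prior is uniform, the posterior is proportional to the likelihood:
  M4: 0.098 × 0.075 = 0.00735
  M3: 0.22 × 0.032 = 0.00704
  M6: 0.0625 × 0.285 = 0.0178125
  M5: 0.0275 × 0.032 = 0.00088
  M1: 0.02 × 0.332 = 0.00664
  M2: 0.2075 × 0.029 = 0.0060175
Sum = 0.04574.
Largest term belongs to M6, so M6 is most probable.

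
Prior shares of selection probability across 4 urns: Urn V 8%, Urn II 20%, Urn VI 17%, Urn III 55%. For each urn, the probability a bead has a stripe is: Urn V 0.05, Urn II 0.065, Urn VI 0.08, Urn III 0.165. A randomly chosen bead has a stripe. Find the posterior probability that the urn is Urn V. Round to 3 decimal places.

0.033

By Bayes' rule, posterior ∝ prior × likelihood:
  Urn V: 0.08 × 0.05 = 0.004
  Urn II: 0.2 × 0.065 = 0.013
  Urn VI: 0.17 × 0.08 = 0.0136
  Urn III: 0.55 × 0.165 = 0.09075
Sum = 0.12135.
P(Urn V | evidence) = 0.004 / 0.12135 ≈ 0.033.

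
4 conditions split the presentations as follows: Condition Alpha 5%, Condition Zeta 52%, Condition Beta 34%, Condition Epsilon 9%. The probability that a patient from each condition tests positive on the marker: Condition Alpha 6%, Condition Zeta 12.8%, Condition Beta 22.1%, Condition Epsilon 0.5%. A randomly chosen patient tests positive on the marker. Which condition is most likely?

Condition Beta

Compute prior × likelihood for every hypothesis:
  Condition Alpha: 0.05 × 0.06 = 0.003
  Condition Zeta: 0.52 × 0.128 = 0.06656
  Condition Beta: 0.34 × 0.221 = 0.07514
  Condition Epsilon: 0.09 × 0.005 = 0.00045
Normalizing constant = 0.14515.
Largest term belongs to Condition Beta, so Condition Beta is most probable.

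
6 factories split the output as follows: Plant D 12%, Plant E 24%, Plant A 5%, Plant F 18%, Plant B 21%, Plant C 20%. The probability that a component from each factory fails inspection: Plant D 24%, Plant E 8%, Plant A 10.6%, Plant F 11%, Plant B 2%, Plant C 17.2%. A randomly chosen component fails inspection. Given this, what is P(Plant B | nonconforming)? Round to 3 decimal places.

Prior × likelihood for each hypothesis:
  Plant D: 0.12 × 0.24 = 0.0288
  Plant E: 0.24 × 0.08 = 0.0192
  Plant A: 0.05 × 0.106 = 0.0053
  Plant F: 0.18 × 0.11 = 0.0198
  Plant B: 0.21 × 0.02 = 0.0042
  Plant C: 0.2 × 0.172 = 0.0344
Total = 0.1117.
P(Plant B | evidence) = 0.0042 / 0.1117 ≈ 0.038.

0.038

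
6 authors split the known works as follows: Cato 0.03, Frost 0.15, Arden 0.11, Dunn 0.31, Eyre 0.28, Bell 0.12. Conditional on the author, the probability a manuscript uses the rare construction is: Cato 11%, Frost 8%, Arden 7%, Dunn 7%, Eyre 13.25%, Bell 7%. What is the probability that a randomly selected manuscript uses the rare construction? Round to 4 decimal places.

Unnormalized posteriors (prior × likelihood):
  Cato: 0.03 × 0.11 = 0.0033
  Frost: 0.15 × 0.08 = 0.012
  Arden: 0.11 × 0.07 = 0.0077
  Dunn: 0.31 × 0.07 = 0.0217
  Eyre: 0.28 × 0.1325 = 0.0371
  Bell: 0.12 × 0.07 = 0.0084
P(rare-form) = 0.0033 + 0.012 + 0.0077 + 0.0217 + 0.0371 + 0.0084 = 0.0902 → 0.0902.

0.0902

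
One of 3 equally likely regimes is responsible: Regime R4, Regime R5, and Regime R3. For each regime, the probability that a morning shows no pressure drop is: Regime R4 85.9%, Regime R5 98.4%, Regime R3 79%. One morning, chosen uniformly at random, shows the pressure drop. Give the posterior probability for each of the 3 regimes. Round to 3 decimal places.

Taking complements, P(drop | each) = Regime R4 0.141, Regime R5 0.016, Regime R3 0.21.
With a uniform prior (1/3 each), posterior ∝ likelihood:
  Regime R4: 0.141
  Regime R5: 0.016
  Regime R3: 0.21
Sum = 0.367.
P(Regime R4 | drop) = 0.141/0.367 ≈ 0.384
P(Regime R5 | drop) = 0.016/0.367 ≈ 0.044
P(Regime R3 | drop) = 0.21/0.367 ≈ 0.572

Regime R4 0.384, Regime R5 0.044, Regime R3 0.572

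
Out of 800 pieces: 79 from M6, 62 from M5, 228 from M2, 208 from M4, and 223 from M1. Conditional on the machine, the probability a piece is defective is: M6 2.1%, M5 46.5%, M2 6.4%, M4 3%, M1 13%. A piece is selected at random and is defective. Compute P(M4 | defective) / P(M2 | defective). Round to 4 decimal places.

0.4276

By Bayes' rule, posterior ∝ prior × likelihood:
  M6: 0.09875 × 0.021 = 0.00207375
  M5: 0.0775 × 0.465 = 0.0360375
  M2: 0.285 × 0.064 = 0.01824
  M4: 0.26 × 0.03 = 0.0078
  M1: 0.27875 × 0.13 = 0.0362375
Total = 0.10038875.
The ratio is 0.0078 / 0.01824 (the normalizer cancels) = 0.4276.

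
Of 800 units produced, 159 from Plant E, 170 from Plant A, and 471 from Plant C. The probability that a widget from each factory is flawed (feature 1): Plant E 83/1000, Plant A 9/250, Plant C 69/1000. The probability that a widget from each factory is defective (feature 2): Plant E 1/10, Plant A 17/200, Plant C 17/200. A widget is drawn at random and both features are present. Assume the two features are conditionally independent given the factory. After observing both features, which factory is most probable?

Plant C

By Bayes' rule, posterior ∝ prior × likelihood:
  Plant E: 0.19875 × 0.083 × 0.1 = 0.001649625
  Plant A: 0.2125 × 0.036 × 0.085 = 0.00065025
  Plant C: 0.58875 × 0.069 × 0.085 = 0.00345301875
Sum = 0.00575289375.
Largest term belongs to Plant C, so Plant C is most probable.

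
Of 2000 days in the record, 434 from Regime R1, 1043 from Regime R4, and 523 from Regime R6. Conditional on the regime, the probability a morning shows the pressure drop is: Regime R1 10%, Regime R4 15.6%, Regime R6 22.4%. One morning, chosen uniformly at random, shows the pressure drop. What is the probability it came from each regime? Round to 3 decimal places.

Unnormalized posteriors (prior × likelihood):
  Regime R1: 0.217 × 0.1 = 0.0217
  Regime R4: 0.5215 × 0.156 = 0.081354
  Regime R6: 0.2615 × 0.224 = 0.058576
Sum = 0.16163.
P(Regime R1 | drop) = 0.0217/0.16163 ≈ 0.134
P(Regime R4 | drop) = 0.081354/0.16163 ≈ 0.503
P(Regime R6 | drop) = 0.058576/0.16163 ≈ 0.362
(Check: 0.134+0.503+0.362 = 0.999.)

Regime R1 0.134, Regime R4 0.503, Regime R6 0.362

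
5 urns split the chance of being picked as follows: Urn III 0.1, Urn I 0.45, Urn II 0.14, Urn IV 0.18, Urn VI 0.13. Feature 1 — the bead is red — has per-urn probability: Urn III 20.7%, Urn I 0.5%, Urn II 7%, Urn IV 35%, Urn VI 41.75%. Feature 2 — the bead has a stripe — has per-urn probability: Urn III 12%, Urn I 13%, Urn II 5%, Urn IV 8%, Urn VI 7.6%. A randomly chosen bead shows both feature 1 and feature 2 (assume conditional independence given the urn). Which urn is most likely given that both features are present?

Urn IV

Unnormalized posteriors (prior × likelihood):
  Urn III: 0.1 × 0.207 × 0.12 = 0.002484
  Urn I: 0.45 × 0.005 × 0.13 = 0.0002925
  Urn II: 0.14 × 0.07 × 0.05 = 0.00049
  Urn IV: 0.18 × 0.35 × 0.08 = 0.00504
  Urn VI: 0.13 × 0.4175 × 0.076 = 0.0041249
Sum = 0.0124314.
Largest term belongs to Urn IV, so Urn IV is most probable.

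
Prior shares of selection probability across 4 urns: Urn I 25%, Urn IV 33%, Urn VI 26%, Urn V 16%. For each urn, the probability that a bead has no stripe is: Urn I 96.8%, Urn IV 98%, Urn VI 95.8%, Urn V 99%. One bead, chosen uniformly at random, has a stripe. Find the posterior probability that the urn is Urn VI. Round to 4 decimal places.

0.4027

Taking complements, P(striped | each) = Urn I 0.032, Urn IV 0.02, Urn VI 0.042, Urn V 0.01.
Prior × likelihood for each hypothesis:
  Urn I: 0.25 × 0.032 = 0.008
  Urn IV: 0.33 × 0.02 = 0.0066
  Urn VI: 0.26 × 0.042 = 0.01092
  Urn V: 0.16 × 0.01 = 0.0016
Total = 0.02712.
P(Urn VI | evidence) = 0.01092 / 0.02712 ≈ 0.4027.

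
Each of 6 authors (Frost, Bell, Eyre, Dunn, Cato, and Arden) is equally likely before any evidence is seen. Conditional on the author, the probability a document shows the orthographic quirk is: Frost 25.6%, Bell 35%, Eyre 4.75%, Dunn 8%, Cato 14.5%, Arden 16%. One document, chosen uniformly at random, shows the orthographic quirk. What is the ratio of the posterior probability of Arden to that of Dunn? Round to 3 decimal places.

2.000

Since the prior is uniform, the posterior is proportional to the likelihood:
  Frost: 0.256
  Bell: 0.35
  Eyre: 0.0475
  Dunn: 0.08
  Cato: 0.145
  Arden: 0.16
Total = 1.0385.
The ratio is 0.16 / 0.08 (the normalizer cancels) = 2.000.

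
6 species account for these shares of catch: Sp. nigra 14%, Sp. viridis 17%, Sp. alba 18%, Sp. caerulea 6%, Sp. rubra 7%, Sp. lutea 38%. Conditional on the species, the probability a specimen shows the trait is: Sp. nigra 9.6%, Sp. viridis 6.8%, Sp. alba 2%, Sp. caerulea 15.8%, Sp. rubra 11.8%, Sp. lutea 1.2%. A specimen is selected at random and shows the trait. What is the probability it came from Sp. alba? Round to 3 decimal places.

Unnormalized posteriors (prior × likelihood):
  Sp. nigra: 0.14 × 0.096 = 0.01344
  Sp. viridis: 0.17 × 0.068 = 0.01156
  Sp. alba: 0.18 × 0.02 = 0.0036
  Sp. caerulea: 0.06 × 0.158 = 0.00948
  Sp. rubra: 0.07 × 0.118 = 0.00826
  Sp. lutea: 0.38 × 0.012 = 0.00456
Total = 0.0509.
P(Sp. alba | evidence) = 0.0036 / 0.0509 ≈ 0.071.

0.071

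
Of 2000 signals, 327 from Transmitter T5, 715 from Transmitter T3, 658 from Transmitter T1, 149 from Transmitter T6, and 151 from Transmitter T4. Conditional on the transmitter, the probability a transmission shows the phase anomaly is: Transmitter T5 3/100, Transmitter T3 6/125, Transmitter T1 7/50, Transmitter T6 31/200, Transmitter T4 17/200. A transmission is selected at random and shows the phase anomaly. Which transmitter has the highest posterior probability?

Transmitter T1

By Bayes' rule, posterior ∝ prior × likelihood:
  Transmitter T5: 0.1635 × 0.03 = 0.004905
  Transmitter T3: 0.3575 × 0.048 = 0.01716
  Transmitter T1: 0.329 × 0.14 = 0.04606
  Transmitter T6: 0.0745 × 0.155 = 0.0115475
  Transmitter T4: 0.0755 × 0.085 = 0.0064175
Normalizing constant = 0.08609.
Largest term belongs to Transmitter T1, so Transmitter T1 is most probable.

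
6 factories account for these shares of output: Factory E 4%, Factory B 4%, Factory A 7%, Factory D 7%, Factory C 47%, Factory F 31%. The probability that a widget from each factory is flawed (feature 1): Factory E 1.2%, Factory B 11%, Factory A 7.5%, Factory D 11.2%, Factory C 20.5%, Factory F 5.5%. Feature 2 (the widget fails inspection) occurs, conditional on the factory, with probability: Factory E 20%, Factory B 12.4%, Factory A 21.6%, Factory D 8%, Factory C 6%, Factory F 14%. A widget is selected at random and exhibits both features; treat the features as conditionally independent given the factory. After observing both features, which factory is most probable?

Factory C

Compute prior × likelihood for every hypothesis:
  Factory E: 0.04 × 0.012 × 0.2 = 0.000096
  Factory B: 0.04 × 0.11 × 0.124 = 0.0005456
  Factory A: 0.07 × 0.075 × 0.216 = 0.001134
  Factory D: 0.07 × 0.112 × 0.08 = 0.0006272
  Factory C: 0.47 × 0.205 × 0.06 = 0.005781
  Factory F: 0.31 × 0.055 × 0.14 = 0.002387
Normalizing constant = 0.0105708.
Largest term belongs to Factory C, so Factory C is most probable.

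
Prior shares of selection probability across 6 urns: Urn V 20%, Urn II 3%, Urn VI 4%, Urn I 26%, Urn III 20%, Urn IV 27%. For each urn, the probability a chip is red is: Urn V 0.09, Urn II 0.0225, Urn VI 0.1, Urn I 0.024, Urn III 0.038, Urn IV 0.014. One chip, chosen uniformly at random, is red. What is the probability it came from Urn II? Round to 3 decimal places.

0.017

By Bayes' rule, posterior ∝ prior × likelihood:
  Urn V: 0.2 × 0.09 = 0.018
  Urn II: 0.03 × 0.0225 = 0.000675
  Urn VI: 0.04 × 0.1 = 0.004
  Urn I: 0.26 × 0.024 = 0.00624
  Urn III: 0.2 × 0.038 = 0.0076
  Urn IV: 0.27 × 0.014 = 0.00378
Normalizing constant = 0.040295.
P(Urn II | evidence) = 0.000675 / 0.040295 ≈ 0.017.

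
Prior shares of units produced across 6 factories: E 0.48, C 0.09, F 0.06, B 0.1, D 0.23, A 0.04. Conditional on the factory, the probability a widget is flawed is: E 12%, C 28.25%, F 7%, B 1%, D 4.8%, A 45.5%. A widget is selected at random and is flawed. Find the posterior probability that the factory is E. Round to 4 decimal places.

0.4904

By Bayes' rule, posterior ∝ prior × likelihood:
  E: 0.48 × 0.12 = 0.0576
  C: 0.09 × 0.2825 = 0.025425
  F: 0.06 × 0.07 = 0.0042
  B: 0.1 × 0.01 = 0.001
  D: 0.23 × 0.048 = 0.01104
  A: 0.04 × 0.455 = 0.0182
Normalizing constant = 0.117465.
P(E | evidence) = 0.0576 / 0.117465 ≈ 0.4904.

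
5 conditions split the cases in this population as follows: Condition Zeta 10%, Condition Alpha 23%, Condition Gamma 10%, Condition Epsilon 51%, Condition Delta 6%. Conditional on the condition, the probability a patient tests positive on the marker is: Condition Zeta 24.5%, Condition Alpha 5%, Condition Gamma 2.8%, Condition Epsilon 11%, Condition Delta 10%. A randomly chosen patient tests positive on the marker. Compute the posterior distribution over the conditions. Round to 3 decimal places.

Compute prior × likelihood for every hypothesis:
  Condition Zeta: 0.1 × 0.245 = 0.0245
  Condition Alpha: 0.23 × 0.05 = 0.0115
  Condition Gamma: 0.1 × 0.028 = 0.0028
  Condition Epsilon: 0.51 × 0.11 = 0.0561
  Condition Delta: 0.06 × 0.1 = 0.006
Sum = 0.1009.
P(Condition Zeta | marker-positive) = 0.0245/0.1009 ≈ 0.243
P(Condition Alpha | marker-positive) = 0.0115/0.1009 ≈ 0.114
P(Condition Gamma | marker-positive) = 0.0028/0.1009 ≈ 0.028
P(Condition Epsilon | marker-positive) = 0.0561/0.1009 ≈ 0.556
P(Condition Delta | marker-positive) = 0.006/0.1009 ≈ 0.059

Condition Zeta 0.243, Condition Alpha 0.114, Condition Gamma 0.028, Condition Epsilon 0.556, Condition Delta 0.059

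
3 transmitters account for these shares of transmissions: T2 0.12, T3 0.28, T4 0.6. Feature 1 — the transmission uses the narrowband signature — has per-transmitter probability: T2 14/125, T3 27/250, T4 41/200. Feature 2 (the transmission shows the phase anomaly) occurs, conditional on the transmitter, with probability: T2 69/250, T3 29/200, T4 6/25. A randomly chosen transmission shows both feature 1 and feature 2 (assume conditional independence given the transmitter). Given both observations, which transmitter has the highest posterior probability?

By Bayes' rule, posterior ∝ prior × likelihood:
  T2: 0.12 × 0.112 × 0.276 = 0.00370944
  T3: 0.28 × 0.108 × 0.145 = 0.0043848
  T4: 0.6 × 0.205 × 0.24 = 0.02952
Sum = 0.03761424.
Largest term belongs to T4, so T4 is most probable.

T4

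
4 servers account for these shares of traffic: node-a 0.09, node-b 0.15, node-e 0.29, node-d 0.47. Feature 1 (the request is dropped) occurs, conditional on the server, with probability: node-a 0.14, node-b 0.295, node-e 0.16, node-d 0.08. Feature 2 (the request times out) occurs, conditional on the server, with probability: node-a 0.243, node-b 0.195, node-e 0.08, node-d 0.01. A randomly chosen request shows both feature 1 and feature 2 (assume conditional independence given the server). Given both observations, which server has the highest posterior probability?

node-b

Prior × likelihood for each hypothesis:
  node-a: 0.09 × 0.14 × 0.243 = 0.0030618
  node-b: 0.15 × 0.295 × 0.195 = 0.00862875
  node-e: 0.29 × 0.16 × 0.08 = 0.003712
  node-d: 0.47 × 0.08 × 0.01 = 0.000376
Sum = 0.01577855.
Largest term belongs to node-b, so node-b is most probable.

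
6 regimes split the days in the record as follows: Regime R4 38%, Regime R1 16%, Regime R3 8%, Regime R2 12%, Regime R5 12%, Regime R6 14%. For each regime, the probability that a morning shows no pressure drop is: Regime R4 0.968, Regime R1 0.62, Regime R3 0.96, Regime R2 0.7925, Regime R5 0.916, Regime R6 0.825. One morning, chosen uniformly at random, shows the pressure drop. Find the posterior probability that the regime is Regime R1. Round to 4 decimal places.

Taking complements, P(drop | each) = Regime R4 0.032, Regime R1 0.38, Regime R3 0.04, Regime R2 0.2075, Regime R5 0.084, Regime R6 0.175.
Compute prior × likelihood for every hypothesis:
  Regime R4: 0.38 × 0.032 = 0.01216
  Regime R1: 0.16 × 0.38 = 0.0608
  Regime R3: 0.08 × 0.04 = 0.0032
  Regime R2: 0.12 × 0.2075 = 0.0249
  Regime R5: 0.12 × 0.084 = 0.01008
  Regime R6: 0.14 × 0.175 = 0.0245
Normalizing constant = 0.13564.
P(Regime R1 | evidence) = 0.0608 / 0.13564 ≈ 0.4482.

0.4482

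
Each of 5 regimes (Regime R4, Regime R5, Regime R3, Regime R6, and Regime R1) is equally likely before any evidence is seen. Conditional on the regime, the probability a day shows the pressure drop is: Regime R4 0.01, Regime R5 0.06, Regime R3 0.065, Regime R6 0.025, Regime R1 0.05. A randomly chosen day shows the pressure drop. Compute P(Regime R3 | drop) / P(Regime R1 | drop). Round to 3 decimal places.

1.300

Since the prior is uniform, the posterior is proportional to the likelihood:
  Regime R4: 0.01
  Regime R5: 0.06
  Regime R3: 0.065
  Regime R6: 0.025
  Regime R1: 0.05
Normalizing constant = 0.21.
The ratio is 0.065 / 0.05 (the normalizer cancels) = 1.300.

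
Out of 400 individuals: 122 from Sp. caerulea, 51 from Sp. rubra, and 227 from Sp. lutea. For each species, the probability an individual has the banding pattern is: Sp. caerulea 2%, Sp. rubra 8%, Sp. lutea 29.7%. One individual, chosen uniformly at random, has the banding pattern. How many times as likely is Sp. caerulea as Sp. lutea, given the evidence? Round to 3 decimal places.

0.036

Compute prior × likelihood for every hypothesis:
  Sp. caerulea: 0.305 × 0.02 = 0.0061
  Sp. rubra: 0.1275 × 0.08 = 0.0102
  Sp. lutea: 0.5675 × 0.297 = 0.1685475
Total = 0.1848475.
The ratio is 0.0061 / 0.1685475 (the normalizer cancels) = 0.036.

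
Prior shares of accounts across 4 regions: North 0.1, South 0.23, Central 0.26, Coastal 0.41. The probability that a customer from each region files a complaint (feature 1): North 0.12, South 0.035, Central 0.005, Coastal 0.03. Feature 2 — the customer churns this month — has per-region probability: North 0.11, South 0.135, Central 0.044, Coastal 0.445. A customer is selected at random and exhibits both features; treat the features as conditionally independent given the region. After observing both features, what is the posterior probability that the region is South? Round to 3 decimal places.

By Bayes' rule, posterior ∝ prior × likelihood:
  North: 0.1 × 0.12 × 0.11 = 0.00132
  South: 0.23 × 0.035 × 0.135 = 0.00108675
  Central: 0.26 × 0.005 × 0.044 = 0.0000572
  Coastal: 0.41 × 0.03 × 0.445 = 0.0054735
Normalizing constant = 0.00793745.
P(South | evidence) = 0.00108675 / 0.00793745 ≈ 0.137.

0.137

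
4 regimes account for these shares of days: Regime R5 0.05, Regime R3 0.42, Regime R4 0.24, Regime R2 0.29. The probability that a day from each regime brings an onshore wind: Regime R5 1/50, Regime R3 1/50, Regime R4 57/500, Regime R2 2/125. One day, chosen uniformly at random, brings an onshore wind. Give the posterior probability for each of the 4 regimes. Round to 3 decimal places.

By Bayes' rule, posterior ∝ prior × likelihood:
  Regime R5: 0.05 × 0.02 = 0.001
  Regime R3: 0.42 × 0.02 = 0.0084
  Regime R4: 0.24 × 0.114 = 0.02736
  Regime R2: 0.29 × 0.016 = 0.00464
Total = 0.0414.
P(Regime R5 | onshore) = 0.001/0.0414 ≈ 0.024
P(Regime R3 | onshore) = 0.0084/0.0414 ≈ 0.203
P(Regime R4 | onshore) = 0.02736/0.0414 ≈ 0.661
P(Regime R2 | onshore) = 0.00464/0.0414 ≈ 0.112
(Check: 0.024+0.203+0.661+0.112 = 1.000.)

Regime R5 0.024, Regime R3 0.203, Regime R4 0.661, Regime R2 0.112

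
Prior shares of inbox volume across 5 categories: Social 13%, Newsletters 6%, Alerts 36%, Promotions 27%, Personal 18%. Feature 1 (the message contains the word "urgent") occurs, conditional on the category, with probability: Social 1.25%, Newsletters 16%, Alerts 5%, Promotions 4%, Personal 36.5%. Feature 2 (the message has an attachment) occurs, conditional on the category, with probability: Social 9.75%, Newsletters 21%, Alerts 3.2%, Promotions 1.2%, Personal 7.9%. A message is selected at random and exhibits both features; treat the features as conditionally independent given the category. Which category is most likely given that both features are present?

Compute prior × likelihood for every hypothesis:
  Social: 0.13 × 0.0125 × 0.0975 = 0.0001584375
  Newsletters: 0.06 × 0.16 × 0.21 = 0.002016
  Alerts: 0.36 × 0.05 × 0.032 = 0.000576
  Promotions: 0.27 × 0.04 × 0.012 = 0.0001296
  Personal: 0.18 × 0.365 × 0.079 = 0.0051903
Normalizing constant = 0.0080703375.
Largest term belongs to Personal, so Personal is most probable.

Personal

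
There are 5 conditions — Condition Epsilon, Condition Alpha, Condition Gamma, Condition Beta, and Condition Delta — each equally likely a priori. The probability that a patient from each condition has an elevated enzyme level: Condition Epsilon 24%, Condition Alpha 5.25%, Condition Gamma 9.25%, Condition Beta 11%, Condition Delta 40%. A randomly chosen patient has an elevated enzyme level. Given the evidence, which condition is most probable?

Condition Delta

With a uniform prior (1/5 each), posterior ∝ likelihood:
  Condition Epsilon: 0.24
  Condition Alpha: 0.0525
  Condition Gamma: 0.0925
  Condition Beta: 0.11
  Condition Delta: 0.4
Total = 0.895.
Largest term belongs to Condition Delta, so Condition Delta is most probable.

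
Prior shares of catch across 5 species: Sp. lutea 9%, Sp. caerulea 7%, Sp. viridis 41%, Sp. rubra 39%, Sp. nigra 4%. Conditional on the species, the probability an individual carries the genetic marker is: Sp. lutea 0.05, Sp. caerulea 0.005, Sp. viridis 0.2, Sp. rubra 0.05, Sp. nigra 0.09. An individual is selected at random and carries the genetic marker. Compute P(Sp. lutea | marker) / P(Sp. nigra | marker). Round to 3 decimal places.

By Bayes' rule, posterior ∝ prior × likelihood:
  Sp. lutea: 0.09 × 0.05 = 0.0045
  Sp. caerulea: 0.07 × 0.005 = 0.00035
  Sp. viridis: 0.41 × 0.2 = 0.082
  Sp. rubra: 0.39 × 0.05 = 0.0195
  Sp. nigra: 0.04 × 0.09 = 0.0036
Total = 0.10995.
The ratio is 0.0045 / 0.0036 (the normalizer cancels) = 1.250.

1.250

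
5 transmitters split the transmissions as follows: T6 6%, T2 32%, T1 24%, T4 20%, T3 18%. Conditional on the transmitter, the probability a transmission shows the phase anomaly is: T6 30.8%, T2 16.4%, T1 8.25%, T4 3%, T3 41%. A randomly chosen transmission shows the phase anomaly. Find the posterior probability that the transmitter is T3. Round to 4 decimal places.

0.4327

Unnormalized posteriors (prior × likelihood):
  T6: 0.06 × 0.308 = 0.01848
  T2: 0.32 × 0.164 = 0.05248
  T1: 0.24 × 0.0825 = 0.0198
  T4: 0.2 × 0.03 = 0.006
  T3: 0.18 × 0.41 = 0.0738
Normalizing constant = 0.17056.
P(T3 | evidence) = 0.0738 / 0.17056 ≈ 0.4327.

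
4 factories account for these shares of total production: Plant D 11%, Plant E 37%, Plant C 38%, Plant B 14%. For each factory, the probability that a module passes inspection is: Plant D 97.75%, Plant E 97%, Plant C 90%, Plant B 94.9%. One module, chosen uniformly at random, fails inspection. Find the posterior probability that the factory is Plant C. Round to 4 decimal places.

0.6472

Taking complements, P(nonconforming | each) = Plant D 0.0225, Plant E 0.03, Plant C 0.1, Plant B 0.051.
Prior × likelihood for each hypothesis:
  Plant D: 0.11 × 0.0225 = 0.002475
  Plant E: 0.37 × 0.03 = 0.0111
  Plant C: 0.38 × 0.1 = 0.038
  Plant B: 0.14 × 0.051 = 0.00714
Normalizing constant = 0.058715.
P(Plant C | evidence) = 0.038 / 0.058715 ≈ 0.6472.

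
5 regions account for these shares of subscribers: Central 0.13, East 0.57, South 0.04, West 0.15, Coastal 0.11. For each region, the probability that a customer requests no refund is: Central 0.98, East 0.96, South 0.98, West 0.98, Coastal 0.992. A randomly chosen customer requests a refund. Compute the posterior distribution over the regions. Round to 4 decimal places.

Central 0.0864, East 0.7580, South 0.0266, West 0.0997, Coastal 0.0293

Taking complements, P(refund | each) = Central 0.02, East 0.04, South 0.02, West 0.02, Coastal 0.008.
Compute prior × likelihood for every hypothesis:
  Central: 0.13 × 0.02 = 0.0026
  East: 0.57 × 0.04 = 0.0228
  South: 0.04 × 0.02 = 0.0008
  West: 0.15 × 0.02 = 0.003
  Coastal: 0.11 × 0.008 = 0.00088
Sum = 0.03008.
P(Central | refund) = 0.0026/0.03008 ≈ 0.0864
P(East | refund) = 0.0228/0.03008 ≈ 0.7580
P(South | refund) = 0.0008/0.03008 ≈ 0.0266
P(West | refund) = 0.003/0.03008 ≈ 0.0997
P(Coastal | refund) = 0.00088/0.03008 ≈ 0.0293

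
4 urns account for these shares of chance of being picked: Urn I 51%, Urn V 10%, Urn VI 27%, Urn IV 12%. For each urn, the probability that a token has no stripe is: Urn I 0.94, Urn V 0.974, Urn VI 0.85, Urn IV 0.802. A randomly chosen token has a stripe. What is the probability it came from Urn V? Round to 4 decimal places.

0.0267

Taking complements, P(striped | each) = Urn I 0.06, Urn V 0.026, Urn VI 0.15, Urn IV 0.198.
Compute prior × likelihood for every hypothesis:
  Urn I: 0.51 × 0.06 = 0.0306
  Urn V: 0.1 × 0.026 = 0.0026
  Urn VI: 0.27 × 0.15 = 0.0405
  Urn IV: 0.12 × 0.198 = 0.02376
Sum = 0.09746.
P(Urn V | evidence) = 0.0026 / 0.09746 ≈ 0.0267.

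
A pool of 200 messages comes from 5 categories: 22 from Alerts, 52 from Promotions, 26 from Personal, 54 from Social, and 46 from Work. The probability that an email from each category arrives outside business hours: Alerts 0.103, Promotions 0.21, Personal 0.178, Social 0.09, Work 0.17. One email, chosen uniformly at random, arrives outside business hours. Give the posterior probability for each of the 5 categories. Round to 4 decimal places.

Compute prior × likelihood for every hypothesis:
  Alerts: 0.11 × 0.103 = 0.01133
  Promotions: 0.26 × 0.21 = 0.0546
  Personal: 0.13 × 0.178 = 0.02314
  Social: 0.27 × 0.09 = 0.0243
  Work: 0.23 × 0.17 = 0.0391
Total = 0.15247.
P(Alerts | off-hours) = 0.01133/0.15247 ≈ 0.0743
P(Promotions | off-hours) = 0.0546/0.15247 ≈ 0.3581
P(Personal | off-hours) = 0.02314/0.15247 ≈ 0.1518
P(Social | off-hours) = 0.0243/0.15247 ≈ 0.1594
P(Work | off-hours) = 0.0391/0.15247 ≈ 0.2564

Alerts 0.0743, Promotions 0.3581, Personal 0.1518, Social 0.1594, Work 0.2564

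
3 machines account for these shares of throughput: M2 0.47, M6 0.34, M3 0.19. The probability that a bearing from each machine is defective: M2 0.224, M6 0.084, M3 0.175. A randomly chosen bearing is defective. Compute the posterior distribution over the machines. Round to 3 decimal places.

M2 0.630, M6 0.171, M3 0.199

Compute prior × likelihood for every hypothesis:
  M2: 0.47 × 0.224 = 0.10528
  M6: 0.34 × 0.084 = 0.02856
  M3: 0.19 × 0.175 = 0.03325
Normalizing constant = 0.16709.
P(M2 | defective) = 0.10528/0.16709 ≈ 0.630
P(M6 | defective) = 0.02856/0.16709 ≈ 0.171
P(M3 | defective) = 0.03325/0.16709 ≈ 0.199
(Check: 0.630+0.171+0.199 = 1.000.)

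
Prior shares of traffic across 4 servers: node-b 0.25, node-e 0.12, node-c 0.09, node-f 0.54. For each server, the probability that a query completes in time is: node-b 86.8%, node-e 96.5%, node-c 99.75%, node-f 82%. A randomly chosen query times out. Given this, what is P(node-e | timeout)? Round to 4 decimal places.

Taking complements, P(timeout | each) = node-b 0.132, node-e 0.035, node-c 0.0025, node-f 0.18.
Compute prior × likelihood for every hypothesis:
  node-b: 0.25 × 0.132 = 0.033
  node-e: 0.12 × 0.035 = 0.0042
  node-c: 0.09 × 0.0025 = 0.000225
  node-f: 0.54 × 0.18 = 0.0972
Total = 0.134625.
P(node-e | evidence) = 0.0042 / 0.134625 ≈ 0.0312.

0.0312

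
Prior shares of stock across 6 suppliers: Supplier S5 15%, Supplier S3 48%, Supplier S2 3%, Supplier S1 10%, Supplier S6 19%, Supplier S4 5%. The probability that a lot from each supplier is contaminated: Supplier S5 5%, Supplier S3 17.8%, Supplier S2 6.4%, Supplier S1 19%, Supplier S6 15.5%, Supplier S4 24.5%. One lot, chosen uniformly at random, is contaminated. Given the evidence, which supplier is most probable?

Unnormalized posteriors (prior × likelihood):
  Supplier S5: 0.15 × 0.05 = 0.0075
  Supplier S3: 0.48 × 0.178 = 0.08544
  Supplier S2: 0.03 × 0.064 = 0.00192
  Supplier S1: 0.1 × 0.19 = 0.019
  Supplier S6: 0.19 × 0.155 = 0.02945
  Supplier S4: 0.05 × 0.245 = 0.01225
Total = 0.15556.
Largest term belongs to Supplier S3, so Supplier S3 is most probable.

Supplier S3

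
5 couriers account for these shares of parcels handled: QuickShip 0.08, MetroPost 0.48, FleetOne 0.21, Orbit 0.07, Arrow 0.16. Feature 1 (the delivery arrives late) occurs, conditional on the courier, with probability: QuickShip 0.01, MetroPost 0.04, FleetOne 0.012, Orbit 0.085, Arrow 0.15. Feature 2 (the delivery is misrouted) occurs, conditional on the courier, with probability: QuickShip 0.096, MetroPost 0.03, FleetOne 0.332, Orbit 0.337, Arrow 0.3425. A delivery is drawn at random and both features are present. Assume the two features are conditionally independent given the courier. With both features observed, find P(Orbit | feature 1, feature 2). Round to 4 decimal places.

0.1712

Compute prior × likelihood for every hypothesis:
  QuickShip: 0.08 × 0.01 × 0.096 = 0.0000768
  MetroPost: 0.48 × 0.04 × 0.03 = 0.000576
  FleetOne: 0.21 × 0.012 × 0.332 = 0.00083664
  Orbit: 0.07 × 0.085 × 0.337 = 0.00200515
  Arrow: 0.16 × 0.15 × 0.3425 = 0.00822
Normalizing constant = 0.01171459.
P(Orbit | evidence) = 0.00200515 / 0.01171459 ≈ 0.1712.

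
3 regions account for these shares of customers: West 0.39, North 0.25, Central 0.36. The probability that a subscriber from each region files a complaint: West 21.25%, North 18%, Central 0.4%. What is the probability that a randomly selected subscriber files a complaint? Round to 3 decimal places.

Unnormalized posteriors (prior × likelihood):
  West: 0.39 × 0.2125 = 0.082875
  North: 0.25 × 0.18 = 0.045
  Central: 0.36 × 0.004 = 0.00144
P(complaint) = 0.082875 + 0.045 + 0.00144 = 0.129315 → 0.129.

0.129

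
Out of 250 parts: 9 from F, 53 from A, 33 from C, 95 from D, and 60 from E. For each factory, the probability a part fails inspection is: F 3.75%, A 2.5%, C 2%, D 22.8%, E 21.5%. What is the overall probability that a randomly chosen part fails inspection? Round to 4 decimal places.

0.1475

Unnormalized posteriors (prior × likelihood):
  F: 0.036 × 0.0375 = 0.00135
  A: 0.212 × 0.025 = 0.0053
  C: 0.132 × 0.02 = 0.00264
  D: 0.38 × 0.228 = 0.08664
  E: 0.24 × 0.215 = 0.0516
P(nonconforming) = 0.00135 + 0.0053 + 0.00264 + 0.08664 + 0.0516 = 0.14753 → 0.1475.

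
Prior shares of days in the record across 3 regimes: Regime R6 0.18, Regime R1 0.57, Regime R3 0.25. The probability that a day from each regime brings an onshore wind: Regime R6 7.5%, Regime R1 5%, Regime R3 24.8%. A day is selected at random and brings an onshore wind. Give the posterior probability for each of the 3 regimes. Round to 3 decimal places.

Compute prior × likelihood for every hypothesis:
  Regime R6: 0.18 × 0.075 = 0.0135
  Regime R1: 0.57 × 0.05 = 0.0285
  Regime R3: 0.25 × 0.248 = 0.062
Sum = 0.104.
P(Regime R6 | onshore) = 0.0135/0.104 ≈ 0.130
P(Regime R1 | onshore) = 0.0285/0.104 ≈ 0.274
P(Regime R3 | onshore) = 0.062/0.104 ≈ 0.596
(Check: 0.130+0.274+0.596 = 1.000.)

Regime R6 0.130, Regime R1 0.274, Regime R3 0.596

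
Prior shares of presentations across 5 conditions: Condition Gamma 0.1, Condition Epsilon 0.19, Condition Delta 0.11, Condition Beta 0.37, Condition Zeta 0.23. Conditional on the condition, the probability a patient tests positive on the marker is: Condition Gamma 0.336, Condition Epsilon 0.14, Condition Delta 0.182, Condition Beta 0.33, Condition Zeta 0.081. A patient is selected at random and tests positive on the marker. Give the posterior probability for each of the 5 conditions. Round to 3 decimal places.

Prior × likelihood for each hypothesis:
  Condition Gamma: 0.1 × 0.336 = 0.0336
  Condition Epsilon: 0.19 × 0.14 = 0.0266
  Condition Delta: 0.11 × 0.182 = 0.02002
  Condition Beta: 0.37 × 0.33 = 0.1221
  Condition Zeta: 0.23 × 0.081 = 0.01863
Sum = 0.22095.
P(Condition Gamma | marker-positive) = 0.0336/0.22095 ≈ 0.152
P(Condition Epsilon | marker-positive) = 0.0266/0.22095 ≈ 0.120
P(Condition Delta | marker-positive) = 0.02002/0.22095 ≈ 0.091
P(Condition Beta | marker-positive) = 0.1221/0.22095 ≈ 0.553
P(Condition Zeta | marker-positive) = 0.01863/0.22095 ≈ 0.084
(Check: 0.152+0.120+0.091+0.553+0.084 = 1.000.)

Condition Gamma 0.152, Condition Epsilon 0.120, Condition Delta 0.091, Condition Beta 0.553, Condition Zeta 0.084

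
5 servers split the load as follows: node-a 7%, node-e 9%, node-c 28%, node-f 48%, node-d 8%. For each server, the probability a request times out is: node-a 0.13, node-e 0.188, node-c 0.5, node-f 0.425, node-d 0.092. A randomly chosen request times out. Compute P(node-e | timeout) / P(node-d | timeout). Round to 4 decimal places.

2.2989

Compute prior × likelihood for every hypothesis:
  node-a: 0.07 × 0.13 = 0.0091
  node-e: 0.09 × 0.188 = 0.01692
  node-c: 0.28 × 0.5 = 0.14
  node-f: 0.48 × 0.425 = 0.204
  node-d: 0.08 × 0.092 = 0.00736
Normalizing constant = 0.37738.
The ratio is 0.01692 / 0.00736 (the normalizer cancels) = 2.2989.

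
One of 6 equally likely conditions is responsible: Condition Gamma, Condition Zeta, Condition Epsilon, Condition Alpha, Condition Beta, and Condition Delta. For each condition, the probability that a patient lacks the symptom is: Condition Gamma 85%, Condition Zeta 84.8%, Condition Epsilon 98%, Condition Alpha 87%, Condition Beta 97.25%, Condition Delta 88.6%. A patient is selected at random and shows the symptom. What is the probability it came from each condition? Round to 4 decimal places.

Taking complements, P(symptomatic | each) = Condition Gamma 0.15, Condition Zeta 0.152, Condition Epsilon 0.02, Condition Alpha 0.13, Condition Beta 0.0275, Condition Delta 0.114.
With a uniform prior (1/6 each), posterior ∝ likelihood:
  Condition Gamma: 0.15
  Condition Zeta: 0.152
  Condition Epsilon: 0.02
  Condition Alpha: 0.13
  Condition Beta: 0.0275
  Condition Delta: 0.114
Total = 0.5935.
P(Condition Gamma | symptomatic) = 0.15/0.5935 ≈ 0.2527
P(Condition Zeta | symptomatic) = 0.152/0.5935 ≈ 0.2561
P(Condition Epsilon | symptomatic) = 0.02/0.5935 ≈ 0.0337
P(Condition Alpha | symptomatic) = 0.13/0.5935 ≈ 0.2190
P(Condition Beta | symptomatic) = 0.0275/0.5935 ≈ 0.0463
P(Condition Delta | symptomatic) = 0.114/0.5935 ≈ 0.1921

Condition Gamma 0.2527, Condition Zeta 0.2561, Condition Epsilon 0.0337, Condition Alpha 0.2190, Condition Beta 0.0463, Condition Delta 0.1921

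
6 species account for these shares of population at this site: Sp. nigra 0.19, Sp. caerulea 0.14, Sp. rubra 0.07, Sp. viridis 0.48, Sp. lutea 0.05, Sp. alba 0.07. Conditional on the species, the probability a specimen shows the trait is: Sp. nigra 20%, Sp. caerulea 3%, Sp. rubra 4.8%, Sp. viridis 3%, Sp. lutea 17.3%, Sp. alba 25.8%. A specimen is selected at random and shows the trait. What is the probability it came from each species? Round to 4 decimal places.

Sp. nigra 0.4384, Sp. caerulea 0.0485, Sp. rubra 0.0388, Sp. viridis 0.1661, Sp. lutea 0.0998, Sp. alba 0.2084

By Bayes' rule, posterior ∝ prior × likelihood:
  Sp. nigra: 0.19 × 0.2 = 0.038
  Sp. caerulea: 0.14 × 0.03 = 0.0042
  Sp. rubra: 0.07 × 0.048 = 0.00336
  Sp. viridis: 0.48 × 0.03 = 0.0144
  Sp. lutea: 0.05 × 0.173 = 0.00865
  Sp. alba: 0.07 × 0.258 = 0.01806
Sum = 0.08667.
P(Sp. nigra | trait) = 0.038/0.08667 ≈ 0.4384
P(Sp. caerulea | trait) = 0.0042/0.08667 ≈ 0.0485
P(Sp. rubra | trait) = 0.00336/0.08667 ≈ 0.0388
P(Sp. viridis | trait) = 0.0144/0.08667 ≈ 0.1661
P(Sp. lutea | trait) = 0.00865/0.08667 ≈ 0.0998
P(Sp. alba | trait) = 0.01806/0.08667 ≈ 0.2084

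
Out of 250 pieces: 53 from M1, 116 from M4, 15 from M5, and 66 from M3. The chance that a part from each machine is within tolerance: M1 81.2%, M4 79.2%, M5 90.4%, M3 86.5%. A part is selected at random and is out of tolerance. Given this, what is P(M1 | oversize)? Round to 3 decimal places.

0.224

Taking complements, P(oversize | each) = M1 0.188, M4 0.208, M5 0.096, M3 0.135.
Compute prior × likelihood for every hypothesis:
  M1: 0.212 × 0.188 = 0.039856
  M4: 0.464 × 0.208 = 0.096512
  M5: 0.06 × 0.096 = 0.00576
  M3: 0.264 × 0.135 = 0.03564
Normalizing constant = 0.177768.
P(M1 | evidence) = 0.039856 / 0.177768 ≈ 0.224.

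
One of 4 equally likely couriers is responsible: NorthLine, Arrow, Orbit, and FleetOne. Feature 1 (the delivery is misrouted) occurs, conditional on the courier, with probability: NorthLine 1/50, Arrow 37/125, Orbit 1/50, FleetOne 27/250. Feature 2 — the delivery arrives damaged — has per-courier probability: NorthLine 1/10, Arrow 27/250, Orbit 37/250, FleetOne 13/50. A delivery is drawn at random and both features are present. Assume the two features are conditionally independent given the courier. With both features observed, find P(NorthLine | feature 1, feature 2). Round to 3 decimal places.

With a uniform prior (1/4 each), posterior ∝ likelihood:
  NorthLine: 0.02 × 0.1 = 0.002
  Arrow: 0.296 × 0.108 = 0.031968
  Orbit: 0.02 × 0.148 = 0.00296
  FleetOne: 0.108 × 0.26 = 0.02808
Normalizing constant = 0.065008.
P(NorthLine | evidence) = 0.002 / 0.065008 ≈ 0.031.

0.031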